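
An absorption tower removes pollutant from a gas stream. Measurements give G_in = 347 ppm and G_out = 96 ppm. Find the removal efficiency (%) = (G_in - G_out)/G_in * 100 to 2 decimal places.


Efficiency = (G_in - G_out) / G_in * 100%
Efficiency = (347 - 96) / 347 * 100
Efficiency = 251 / 347 * 100
Efficiency = 72.33%


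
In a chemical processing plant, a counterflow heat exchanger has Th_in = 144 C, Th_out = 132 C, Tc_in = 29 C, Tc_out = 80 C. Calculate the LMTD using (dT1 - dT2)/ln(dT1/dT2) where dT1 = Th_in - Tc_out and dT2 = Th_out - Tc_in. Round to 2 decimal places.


dT1 = Th_in - Tc_out = 144 - 80 = 64
dT2 = Th_out - Tc_in = 132 - 29 = 103
LMTD = (dT1 - dT2) / ln(dT1/dT2)
LMTD = (64 - 103) / ln(64/103)
LMTD = 81.96 K


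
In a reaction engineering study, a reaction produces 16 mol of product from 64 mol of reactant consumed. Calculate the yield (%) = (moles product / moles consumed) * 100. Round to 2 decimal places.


Yield = (moles product / moles consumed) * 100%
Yield = (16 / 64) * 100
Yield = 0.25 * 100
Yield = 25.00%


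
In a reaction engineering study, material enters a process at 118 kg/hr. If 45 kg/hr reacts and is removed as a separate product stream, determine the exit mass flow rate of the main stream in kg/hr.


Steady-state mass balance on the main outlet: F_out = F_in - F_removed
F_out = 118 - 45
F_out = 73 kg/hr


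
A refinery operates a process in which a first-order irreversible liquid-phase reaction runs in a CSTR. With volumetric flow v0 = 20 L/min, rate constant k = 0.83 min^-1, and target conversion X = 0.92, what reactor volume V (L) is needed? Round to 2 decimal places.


V = v0 * X / (k * (1 - X))
V = 20 * 0.92 / (0.83 * (1 - 0.92))
V = 18.4 / (0.83 * 0.08)
V = 18.4 / 0.0664
V = 277.11 L


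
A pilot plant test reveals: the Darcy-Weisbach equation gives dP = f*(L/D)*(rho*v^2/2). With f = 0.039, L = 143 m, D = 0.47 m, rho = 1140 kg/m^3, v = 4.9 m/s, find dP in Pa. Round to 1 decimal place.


dP = f * (L/D) * (rho*v^2/2)
dP = 0.039 * (143/0.47) * (1140*4.9^2/2)
L/D = 304.25531915
rho*v^2/2 = 1140*24.01/2 = 13685.7
dP = 0.039 * 304.25531915 * 13685.7
dP = 162393.9 Pa


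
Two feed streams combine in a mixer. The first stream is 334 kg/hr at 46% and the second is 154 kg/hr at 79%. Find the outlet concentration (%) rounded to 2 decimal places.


Mass balance on solute: F1*x1 + F2*x2 = F3*x3
F3 = F1 + F2 = 334 + 154 = 488 kg/hr
x3 = (F1*x1 + F2*x2)/F3
x3 = (334*0.46 + 154*0.79) / 488
x3 = 56.41%


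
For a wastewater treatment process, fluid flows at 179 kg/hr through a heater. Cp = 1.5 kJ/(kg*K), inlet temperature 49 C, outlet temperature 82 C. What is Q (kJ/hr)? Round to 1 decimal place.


Q = m_dot * Cp * (T2 - T1)
Q = 179 * 1.5 * (82 - 49)
Q = 179 * 1.5 * 33
Q = 8860.5 kJ/hr


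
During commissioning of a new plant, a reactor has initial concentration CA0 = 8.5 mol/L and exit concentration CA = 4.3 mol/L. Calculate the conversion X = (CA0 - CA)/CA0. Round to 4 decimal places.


X = (CA0 - CA) / CA0
X = (8.5 - 4.3) / 8.5
X = 4.2 / 8.5
X = 0.4941


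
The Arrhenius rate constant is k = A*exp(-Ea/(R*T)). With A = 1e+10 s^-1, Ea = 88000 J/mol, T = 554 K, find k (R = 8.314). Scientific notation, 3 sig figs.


k = A * exp(-Ea/(R*T))
k = 1e+10 * exp(-88000 / (8.314 * 554))
k = 1e+10 * exp(-19.105697)
k = 5.04e+01


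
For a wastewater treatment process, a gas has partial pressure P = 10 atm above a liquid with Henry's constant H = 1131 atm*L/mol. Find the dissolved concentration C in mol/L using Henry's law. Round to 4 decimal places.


C = P / H
C = 10 / 1131
C = 0.0088 mol/L


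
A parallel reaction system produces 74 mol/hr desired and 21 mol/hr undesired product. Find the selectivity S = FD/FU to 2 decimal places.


S = desired product rate / undesired product rate
S = 74 / 21
S = 3.52


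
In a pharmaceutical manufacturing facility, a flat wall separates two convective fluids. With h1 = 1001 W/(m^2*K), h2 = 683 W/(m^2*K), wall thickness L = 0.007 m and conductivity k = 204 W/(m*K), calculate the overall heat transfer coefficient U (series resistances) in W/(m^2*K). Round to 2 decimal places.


1/U = 1/h1 + L/k + 1/h2
1/U = 1/1001 + 0.007/204 + 1/683
1/U = 0.000999001 + 3.43137e-05 + 0.0014641288
1/U = 0.0024974435
U = 400.41 W/(m^2*K)


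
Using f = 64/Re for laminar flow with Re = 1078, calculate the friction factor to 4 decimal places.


f = 64 / Re
f = 64 / 1078
f = 0.0594


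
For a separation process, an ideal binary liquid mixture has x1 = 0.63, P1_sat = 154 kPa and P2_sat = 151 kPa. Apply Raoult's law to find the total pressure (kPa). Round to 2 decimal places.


P = x1*P1_sat + x2*P2_sat
x2 = 1 - x1 = 1 - 0.63 = 0.37
P = 0.63*154 + 0.37*151
P = 97.02 + 55.87
P = 152.89 kPa


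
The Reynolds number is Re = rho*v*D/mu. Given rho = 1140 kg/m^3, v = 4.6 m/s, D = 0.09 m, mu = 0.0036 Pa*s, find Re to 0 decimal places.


Re = rho * v * D / mu
Re = 1140 * 4.6 * 0.09 / 0.0036
Re = 471.96 / 0.0036
Re = 131100


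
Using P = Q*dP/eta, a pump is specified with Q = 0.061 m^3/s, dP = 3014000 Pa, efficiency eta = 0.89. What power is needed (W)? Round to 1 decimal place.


P = Q * dP / eta
P = 0.061 * 3014000 / 0.89
P = 183854.0 / 0.89
P = 206577.5 W


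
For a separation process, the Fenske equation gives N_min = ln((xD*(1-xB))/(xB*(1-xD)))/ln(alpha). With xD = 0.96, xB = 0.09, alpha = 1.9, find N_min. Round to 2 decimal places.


N_min = ln((xD*(1-xB))/(xB*(1-xD))) / ln(alpha)
Numerator inside ln: 0.8736 / 0.0036 = 242.666667
ln(242.666667) = 5.491689
ln(alpha) = ln(1.9) = 0.641854
N_min = 5.491689 / 0.641854 = 8.56


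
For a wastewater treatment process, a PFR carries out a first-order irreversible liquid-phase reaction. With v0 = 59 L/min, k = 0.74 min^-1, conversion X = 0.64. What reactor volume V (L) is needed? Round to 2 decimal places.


V = (v0/k) * ln(1/(1-X))
V = (59/0.74) * ln(1/(1-0.64))
V = 79.72973 * ln(2.777778)
V = 79.72973 * 1.021651
V = 81.46 L


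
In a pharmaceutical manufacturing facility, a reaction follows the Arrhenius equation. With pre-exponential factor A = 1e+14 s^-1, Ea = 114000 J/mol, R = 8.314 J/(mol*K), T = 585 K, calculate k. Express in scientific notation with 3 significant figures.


k = A * exp(-Ea/(R*T))
k = 1e+14 * exp(-114000 / (8.314 * 585))
k = 1e+14 * exp(-23.438994)
k = 6.62e+03


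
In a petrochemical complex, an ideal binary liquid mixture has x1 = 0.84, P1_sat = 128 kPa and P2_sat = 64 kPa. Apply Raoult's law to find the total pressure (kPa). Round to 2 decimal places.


P = x1*P1_sat + x2*P2_sat
x2 = 1 - x1 = 1 - 0.84 = 0.16
P = 0.84*128 + 0.16*64
P = 107.52 + 10.24
P = 117.76 kPa


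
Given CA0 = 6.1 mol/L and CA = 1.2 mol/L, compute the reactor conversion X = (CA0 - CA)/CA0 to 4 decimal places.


X = (CA0 - CA) / CA0
X = (6.1 - 1.2) / 6.1
X = 4.9 / 6.1
X = 0.8033


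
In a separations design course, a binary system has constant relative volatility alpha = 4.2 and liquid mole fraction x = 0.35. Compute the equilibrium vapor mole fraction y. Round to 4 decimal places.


y = alpha*x / (1 + (alpha-1)*x)
y = 4.2*0.35 / (1 + (4.2-1)*0.35)
y = 1.47 / (1 + 1.12)
y = 1.47 / 2.12
y = 0.6934


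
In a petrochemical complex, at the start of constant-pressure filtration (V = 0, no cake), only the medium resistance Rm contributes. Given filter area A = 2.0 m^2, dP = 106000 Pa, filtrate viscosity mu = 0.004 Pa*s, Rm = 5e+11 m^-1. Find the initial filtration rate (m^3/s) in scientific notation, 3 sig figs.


rate = A * dP / (mu * Rm)
rate = 2.0 * 106000 / (0.004 * 5e+11)
rate = 212000.0 / 2.000e+09
rate = 1.06e-04 m^3/s


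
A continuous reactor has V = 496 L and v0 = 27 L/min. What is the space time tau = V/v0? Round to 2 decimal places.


tau = V / v0
tau = 496 / 27
tau = 18.37 min


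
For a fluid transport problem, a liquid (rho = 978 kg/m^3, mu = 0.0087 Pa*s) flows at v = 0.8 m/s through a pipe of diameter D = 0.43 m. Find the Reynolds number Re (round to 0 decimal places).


Re = rho * v * D / mu
Re = 978 * 0.8 * 0.43 / 0.0087
Re = 336.432 / 0.0087
Re = 38670


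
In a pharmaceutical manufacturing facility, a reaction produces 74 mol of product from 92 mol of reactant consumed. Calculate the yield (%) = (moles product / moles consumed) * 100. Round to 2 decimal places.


Yield = (moles product / moles consumed) * 100%
Yield = (74 / 92) * 100
Yield = 0.8043 * 100
Yield = 80.43%


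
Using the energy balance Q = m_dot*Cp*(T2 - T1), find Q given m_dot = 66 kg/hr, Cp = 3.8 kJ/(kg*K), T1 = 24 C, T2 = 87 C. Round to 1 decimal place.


Q = m_dot * Cp * (T2 - T1)
Q = 66 * 3.8 * (87 - 24)
Q = 66 * 3.8 * 63
Q = 15800.4 kJ/hr


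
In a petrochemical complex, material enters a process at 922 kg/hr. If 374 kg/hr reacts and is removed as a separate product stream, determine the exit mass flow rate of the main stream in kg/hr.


Steady-state mass balance on the main outlet: F_out = F_in - F_removed
F_out = 922 - 374
F_out = 548 kg/hr


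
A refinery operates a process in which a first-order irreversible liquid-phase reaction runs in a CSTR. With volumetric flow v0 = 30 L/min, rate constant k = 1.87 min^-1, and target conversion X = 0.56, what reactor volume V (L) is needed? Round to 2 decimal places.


V = v0 * X / (k * (1 - X))
V = 30 * 0.56 / (1.87 * (1 - 0.56))
V = 16.8 / (1.87 * 0.44)
V = 16.8 / 0.8228
V = 20.42 L


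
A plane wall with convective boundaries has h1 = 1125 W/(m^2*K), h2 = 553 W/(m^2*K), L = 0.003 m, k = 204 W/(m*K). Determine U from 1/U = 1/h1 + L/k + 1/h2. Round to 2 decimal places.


1/U = 1/h1 + L/k + 1/h2
1/U = 1/1125 + 0.003/204 + 1/553
1/U = 0.0008888889 + 1.47059e-05 + 0.0018083183
1/U = 0.0027119131
U = 368.74 W/(m^2*K)


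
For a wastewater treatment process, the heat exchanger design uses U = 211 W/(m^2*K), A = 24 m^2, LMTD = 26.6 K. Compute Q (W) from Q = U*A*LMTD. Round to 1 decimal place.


Q = U * A * LMTD
Q = 211 * 24 * 26.6
Q = 134702.4 W


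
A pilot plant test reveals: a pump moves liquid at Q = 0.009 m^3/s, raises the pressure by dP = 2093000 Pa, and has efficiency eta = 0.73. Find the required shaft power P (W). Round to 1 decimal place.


P = Q * dP / eta
P = 0.009 * 2093000 / 0.73
P = 18837.0 / 0.73
P = 25804.1 W


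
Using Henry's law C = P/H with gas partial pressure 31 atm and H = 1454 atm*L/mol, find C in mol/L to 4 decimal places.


C = P / H
C = 31 / 1454
C = 0.0213 mol/L


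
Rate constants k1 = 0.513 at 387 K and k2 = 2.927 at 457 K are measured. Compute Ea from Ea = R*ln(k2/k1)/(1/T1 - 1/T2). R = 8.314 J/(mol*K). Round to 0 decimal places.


Ea = R * ln(k2/k1) / (1/T1 - 1/T2)
ln(k2/k1) = ln(2.927/0.513) = 1.7414574
1/T1 - 1/T2 = 1/387 - 1/457 = 0.000395795521
Ea = 8.314 * 1.7414574 / 0.000395795521
Ea = 36581 J/mol


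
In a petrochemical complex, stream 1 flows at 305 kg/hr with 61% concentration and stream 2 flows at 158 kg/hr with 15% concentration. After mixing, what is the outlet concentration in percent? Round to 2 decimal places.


Mass balance on solute: F1*x1 + F2*x2 = F3*x3
F3 = F1 + F2 = 305 + 158 = 463 kg/hr
x3 = (F1*x1 + F2*x2)/F3
x3 = (305*0.61 + 158*0.15) / 463
x3 = 45.30%


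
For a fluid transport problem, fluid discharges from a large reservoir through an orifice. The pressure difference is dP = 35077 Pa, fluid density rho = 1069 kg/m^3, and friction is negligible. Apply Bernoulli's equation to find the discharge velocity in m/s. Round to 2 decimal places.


v = sqrt(2*dP/rho)
v = sqrt(2*35077/1069)
v = sqrt(65.625819)
v = 8.10 m/s


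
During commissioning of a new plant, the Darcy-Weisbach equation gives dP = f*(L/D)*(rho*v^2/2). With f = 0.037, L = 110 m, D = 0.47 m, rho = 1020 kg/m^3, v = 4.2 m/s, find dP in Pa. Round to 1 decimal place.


dP = f * (L/D) * (rho*v^2/2)
dP = 0.037 * (110/0.47) * (1020*4.2^2/2)
L/D = 234.04255319
rho*v^2/2 = 1020*17.64/2 = 8996.4
dP = 0.037 * 234.04255319 * 8996.4
dP = 77905.0 Pa


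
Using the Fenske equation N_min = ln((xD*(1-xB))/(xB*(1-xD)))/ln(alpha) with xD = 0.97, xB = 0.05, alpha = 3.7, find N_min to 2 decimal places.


N_min = ln((xD*(1-xB))/(xB*(1-xD))) / ln(alpha)
Numerator inside ln: 0.9215 / 0.0015 = 614.333333
ln(614.333333) = 6.420538
ln(alpha) = ln(3.7) = 1.308333
N_min = 6.420538 / 1.308333 = 4.91


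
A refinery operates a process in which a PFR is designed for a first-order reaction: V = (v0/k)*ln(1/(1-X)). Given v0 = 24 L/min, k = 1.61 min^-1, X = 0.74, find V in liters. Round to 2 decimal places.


V = (v0/k) * ln(1/(1-X))
V = (24/1.61) * ln(1/(1-0.74))
V = 14.906832 * ln(3.846154)
V = 14.906832 * 1.347074
V = 20.08 L


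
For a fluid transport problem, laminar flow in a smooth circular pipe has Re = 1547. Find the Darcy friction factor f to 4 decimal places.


f = 64 / Re
f = 64 / 1547
f = 0.0414


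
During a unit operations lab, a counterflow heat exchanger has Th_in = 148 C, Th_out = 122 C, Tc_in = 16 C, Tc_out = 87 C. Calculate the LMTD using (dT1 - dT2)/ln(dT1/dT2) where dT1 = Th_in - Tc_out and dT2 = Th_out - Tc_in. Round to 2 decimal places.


dT1 = Th_in - Tc_out = 148 - 87 = 61
dT2 = Th_out - Tc_in = 122 - 16 = 106
LMTD = (dT1 - dT2) / ln(dT1/dT2)
LMTD = (61 - 106) / ln(61/106)
LMTD = 81.44 K


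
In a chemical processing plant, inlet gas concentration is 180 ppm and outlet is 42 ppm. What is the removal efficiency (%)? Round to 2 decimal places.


Efficiency = (G_in - G_out) / G_in * 100%
Efficiency = (180 - 42) / 180 * 100
Efficiency = 138 / 180 * 100
Efficiency = 76.67%


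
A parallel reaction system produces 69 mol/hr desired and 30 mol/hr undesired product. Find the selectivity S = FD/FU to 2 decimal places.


S = desired product rate / undesired product rate
S = 69 / 30
S = 2.30


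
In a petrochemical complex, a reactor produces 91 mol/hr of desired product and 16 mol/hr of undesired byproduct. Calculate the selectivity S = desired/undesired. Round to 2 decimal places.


S = desired product rate / undesired product rate
S = 91 / 16
S = 5.69


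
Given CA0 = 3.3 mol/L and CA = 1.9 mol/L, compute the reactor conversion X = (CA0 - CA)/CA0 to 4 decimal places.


X = (CA0 - CA) / CA0
X = (3.3 - 1.9) / 3.3
X = 1.4 / 3.3
X = 0.4242


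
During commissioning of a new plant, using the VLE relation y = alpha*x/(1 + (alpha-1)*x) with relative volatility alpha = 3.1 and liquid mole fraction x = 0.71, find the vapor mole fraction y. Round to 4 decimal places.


y = alpha*x / (1 + (alpha-1)*x)
y = 3.1*0.71 / (1 + (3.1-1)*0.71)
y = 2.201 / (1 + 1.491)
y = 2.201 / 2.491
y = 0.8836


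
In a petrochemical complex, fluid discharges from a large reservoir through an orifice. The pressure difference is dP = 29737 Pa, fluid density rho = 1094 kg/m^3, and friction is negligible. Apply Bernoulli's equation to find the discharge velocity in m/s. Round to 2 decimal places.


v = sqrt(2*dP/rho)
v = sqrt(2*29737/1094)
v = sqrt(54.363803)
v = 7.37 m/s


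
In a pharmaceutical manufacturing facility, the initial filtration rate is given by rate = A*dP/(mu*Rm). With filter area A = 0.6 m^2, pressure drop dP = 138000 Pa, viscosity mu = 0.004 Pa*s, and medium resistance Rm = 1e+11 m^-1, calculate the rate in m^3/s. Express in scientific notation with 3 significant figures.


rate = A * dP / (mu * Rm)
rate = 0.6 * 138000 / (0.004 * 1e+11)
rate = 82800.0 / 4.000e+08
rate = 2.07e-04 m^3/s


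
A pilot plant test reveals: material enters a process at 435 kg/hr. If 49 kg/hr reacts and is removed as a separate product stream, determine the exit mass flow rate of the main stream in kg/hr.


Steady-state mass balance on the main outlet: F_out = F_in - F_removed
F_out = 435 - 49
F_out = 386 kg/hr


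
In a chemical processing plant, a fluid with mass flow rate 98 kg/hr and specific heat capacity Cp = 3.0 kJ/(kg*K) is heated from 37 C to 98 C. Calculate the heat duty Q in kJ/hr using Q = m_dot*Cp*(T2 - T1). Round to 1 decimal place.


Q = m_dot * Cp * (T2 - T1)
Q = 98 * 3.0 * (98 - 37)
Q = 98 * 3.0 * 61
Q = 17934.0 kJ/hr


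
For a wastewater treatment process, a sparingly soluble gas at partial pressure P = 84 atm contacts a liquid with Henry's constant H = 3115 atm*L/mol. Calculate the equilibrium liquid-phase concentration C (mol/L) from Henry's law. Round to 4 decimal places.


C = P / H
C = 84 / 3115
C = 0.0270 mol/L


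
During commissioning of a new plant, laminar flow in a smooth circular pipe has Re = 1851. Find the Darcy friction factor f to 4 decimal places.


f = 64 / Re
f = 64 / 1851
f = 0.0346


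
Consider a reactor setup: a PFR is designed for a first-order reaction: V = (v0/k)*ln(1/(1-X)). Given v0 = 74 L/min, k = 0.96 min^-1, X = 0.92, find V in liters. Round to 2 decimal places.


V = (v0/k) * ln(1/(1-X))
V = (74/0.96) * ln(1/(1-0.92))
V = 77.083333 * ln(12.5)
V = 77.083333 * 2.525729
V = 194.69 L


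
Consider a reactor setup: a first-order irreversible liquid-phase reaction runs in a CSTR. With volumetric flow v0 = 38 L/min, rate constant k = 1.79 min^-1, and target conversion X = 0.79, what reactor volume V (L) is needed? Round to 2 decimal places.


V = v0 * X / (k * (1 - X))
V = 38 * 0.79 / (1.79 * (1 - 0.79))
V = 30.02 / (1.79 * 0.21)
V = 30.02 / 0.3759
V = 79.86 L


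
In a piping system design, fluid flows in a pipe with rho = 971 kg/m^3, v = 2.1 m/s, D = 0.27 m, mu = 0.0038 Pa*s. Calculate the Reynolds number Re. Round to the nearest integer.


Re = rho * v * D / mu
Re = 971 * 2.1 * 0.27 / 0.0038
Re = 550.557 / 0.0038
Re = 144883


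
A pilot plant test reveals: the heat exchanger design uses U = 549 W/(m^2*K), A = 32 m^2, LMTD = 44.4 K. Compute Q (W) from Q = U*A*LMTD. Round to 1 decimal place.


Q = U * A * LMTD
Q = 549 * 32 * 44.4
Q = 780019.2 W


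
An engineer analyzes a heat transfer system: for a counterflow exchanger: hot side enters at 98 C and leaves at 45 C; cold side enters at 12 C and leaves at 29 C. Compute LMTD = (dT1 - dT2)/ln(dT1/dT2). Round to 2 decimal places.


dT1 = Th_in - Tc_out = 98 - 29 = 69
dT2 = Th_out - Tc_in = 45 - 12 = 33
LMTD = (dT1 - dT2) / ln(dT1/dT2)
LMTD = (69 - 33) / ln(69/33)
LMTD = 48.81 K


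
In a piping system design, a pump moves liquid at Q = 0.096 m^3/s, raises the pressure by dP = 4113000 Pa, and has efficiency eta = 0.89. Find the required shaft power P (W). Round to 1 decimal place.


P = Q * dP / eta
P = 0.096 * 4113000 / 0.89
P = 394848.0 / 0.89
P = 443649.4 W


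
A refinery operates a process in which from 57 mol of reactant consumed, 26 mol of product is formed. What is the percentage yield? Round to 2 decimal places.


Yield = (moles product / moles consumed) * 100%
Yield = (26 / 57) * 100
Yield = 0.4561 * 100
Yield = 45.61%


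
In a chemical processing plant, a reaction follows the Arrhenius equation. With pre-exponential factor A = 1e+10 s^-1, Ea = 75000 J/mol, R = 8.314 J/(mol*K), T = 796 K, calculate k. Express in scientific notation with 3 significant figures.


k = A * exp(-Ea/(R*T))
k = 1e+10 * exp(-75000 / (8.314 * 796))
k = 1e+10 * exp(-11.332825)
k = 1.20e+05


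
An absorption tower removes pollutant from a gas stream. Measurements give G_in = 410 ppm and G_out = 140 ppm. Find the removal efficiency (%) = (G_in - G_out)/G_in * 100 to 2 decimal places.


Efficiency = (G_in - G_out) / G_in * 100%
Efficiency = (410 - 140) / 410 * 100
Efficiency = 270 / 410 * 100
Efficiency = 65.85%


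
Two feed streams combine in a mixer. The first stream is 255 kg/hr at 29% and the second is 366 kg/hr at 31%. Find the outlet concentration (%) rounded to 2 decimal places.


Mass balance on solute: F1*x1 + F2*x2 = F3*x3
F3 = F1 + F2 = 255 + 366 = 621 kg/hr
x3 = (F1*x1 + F2*x2)/F3
x3 = (255*0.29 + 366*0.31) / 621
x3 = 30.18%


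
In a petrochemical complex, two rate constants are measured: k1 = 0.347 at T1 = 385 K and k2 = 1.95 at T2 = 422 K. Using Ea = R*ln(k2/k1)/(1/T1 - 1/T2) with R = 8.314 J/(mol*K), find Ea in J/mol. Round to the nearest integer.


Ea = R * ln(k2/k1) / (1/T1 - 1/T2)
ln(k2/k1) = ln(1.95/0.347) = 1.7262599
1/T1 - 1/T2 = 1/385 - 1/422 = 0.000227734351
Ea = 8.314 * 1.7262599 / 0.000227734351
Ea = 63021 J/mol


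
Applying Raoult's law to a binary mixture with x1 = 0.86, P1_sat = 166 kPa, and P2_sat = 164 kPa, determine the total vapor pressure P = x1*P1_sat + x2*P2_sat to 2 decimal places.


P = x1*P1_sat + x2*P2_sat
x2 = 1 - x1 = 1 - 0.86 = 0.14
P = 0.86*166 + 0.14*164
P = 142.76 + 22.96
P = 165.72 kPa


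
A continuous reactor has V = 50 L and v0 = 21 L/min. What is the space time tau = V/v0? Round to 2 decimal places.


tau = V / v0
tau = 50 / 21
tau = 2.38 min


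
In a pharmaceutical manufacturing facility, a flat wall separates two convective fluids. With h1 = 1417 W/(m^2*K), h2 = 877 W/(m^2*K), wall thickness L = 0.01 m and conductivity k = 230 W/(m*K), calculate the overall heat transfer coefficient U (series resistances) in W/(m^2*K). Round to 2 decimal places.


1/U = 1/h1 + L/k + 1/h2
1/U = 1/1417 + 0.01/230 + 1/877
1/U = 0.0007057163 + 4.34783e-05 + 0.0011402509
1/U = 0.0018894455
U = 529.26 W/(m^2*K)


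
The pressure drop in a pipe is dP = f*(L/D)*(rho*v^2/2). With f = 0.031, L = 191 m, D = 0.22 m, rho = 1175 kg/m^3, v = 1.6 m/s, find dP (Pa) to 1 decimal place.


dP = f * (L/D) * (rho*v^2/2)
dP = 0.031 * (191/0.22) * (1175*1.6^2/2)
L/D = 868.18181818
rho*v^2/2 = 1175*2.56/2 = 1504.0
dP = 0.031 * 868.18181818 * 1504.0
dP = 40478.1 Pa


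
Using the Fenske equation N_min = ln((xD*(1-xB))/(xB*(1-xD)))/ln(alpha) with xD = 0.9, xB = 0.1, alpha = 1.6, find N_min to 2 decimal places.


N_min = ln((xD*(1-xB))/(xB*(1-xD))) / ln(alpha)
Numerator inside ln: 0.81 / 0.01 = 81.0
ln(81.0) = 4.394449
ln(alpha) = ln(1.6) = 0.470004
N_min = 4.394449 / 0.470004 = 9.35


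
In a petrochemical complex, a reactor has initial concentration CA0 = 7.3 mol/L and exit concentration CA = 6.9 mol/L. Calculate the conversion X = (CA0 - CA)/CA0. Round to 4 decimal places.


X = (CA0 - CA) / CA0
X = (7.3 - 6.9) / 7.3
X = 0.4 / 7.3
X = 0.0548


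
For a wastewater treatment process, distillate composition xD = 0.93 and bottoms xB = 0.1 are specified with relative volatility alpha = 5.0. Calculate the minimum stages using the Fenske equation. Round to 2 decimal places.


N_min = ln((xD*(1-xB))/(xB*(1-xD))) / ln(alpha)
Numerator inside ln: 0.837 / 0.007 = 119.571429
ln(119.571429) = 4.783914
ln(alpha) = ln(5.0) = 1.609438
N_min = 4.783914 / 1.609438 = 2.97


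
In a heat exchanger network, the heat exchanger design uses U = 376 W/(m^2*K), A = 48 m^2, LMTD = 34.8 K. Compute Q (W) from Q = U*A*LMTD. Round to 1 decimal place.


Q = U * A * LMTD
Q = 376 * 48 * 34.8
Q = 628070.4 W


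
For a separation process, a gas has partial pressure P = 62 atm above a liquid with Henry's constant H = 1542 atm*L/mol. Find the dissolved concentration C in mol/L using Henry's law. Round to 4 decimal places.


C = P / H
C = 62 / 1542
C = 0.0402 mol/L


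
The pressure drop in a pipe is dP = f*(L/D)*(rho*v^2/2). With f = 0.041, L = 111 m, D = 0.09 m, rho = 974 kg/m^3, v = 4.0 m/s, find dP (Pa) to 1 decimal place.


dP = f * (L/D) * (rho*v^2/2)
dP = 0.041 * (111/0.09) * (974*4.0^2/2)
L/D = 1233.33333333
rho*v^2/2 = 974*16.0/2 = 7792.0
dP = 0.041 * 1233.33333333 * 7792.0
dP = 394015.5 Pa


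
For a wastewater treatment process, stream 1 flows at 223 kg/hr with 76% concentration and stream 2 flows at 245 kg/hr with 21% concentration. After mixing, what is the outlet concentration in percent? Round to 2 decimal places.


Mass balance on solute: F1*x1 + F2*x2 = F3*x3
F3 = F1 + F2 = 223 + 245 = 468 kg/hr
x3 = (F1*x1 + F2*x2)/F3
x3 = (223*0.76 + 245*0.21) / 468
x3 = 47.21%


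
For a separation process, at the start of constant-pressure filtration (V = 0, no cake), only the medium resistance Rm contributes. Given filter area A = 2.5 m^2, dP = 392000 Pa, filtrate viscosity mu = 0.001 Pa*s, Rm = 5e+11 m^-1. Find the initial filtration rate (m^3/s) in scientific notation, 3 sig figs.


rate = A * dP / (mu * Rm)
rate = 2.5 * 392000 / (0.001 * 5e+11)
rate = 980000.0 / 5.000e+08
rate = 1.96e-03 m^3/s


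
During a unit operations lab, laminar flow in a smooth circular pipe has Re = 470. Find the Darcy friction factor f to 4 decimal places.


f = 64 / Re
f = 64 / 470
f = 0.1362


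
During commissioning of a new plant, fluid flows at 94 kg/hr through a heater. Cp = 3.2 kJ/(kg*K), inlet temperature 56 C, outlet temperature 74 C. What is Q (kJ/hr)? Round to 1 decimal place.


Q = m_dot * Cp * (T2 - T1)
Q = 94 * 3.2 * (74 - 56)
Q = 94 * 3.2 * 18
Q = 5414.4 kJ/hr


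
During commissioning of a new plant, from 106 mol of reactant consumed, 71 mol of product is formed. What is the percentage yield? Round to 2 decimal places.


Yield = (moles product / moles consumed) * 100%
Yield = (71 / 106) * 100
Yield = 0.6698 * 100
Yield = 66.98%


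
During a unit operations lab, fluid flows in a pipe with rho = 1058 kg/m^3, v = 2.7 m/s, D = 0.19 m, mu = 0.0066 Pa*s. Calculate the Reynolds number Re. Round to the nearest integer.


Re = rho * v * D / mu
Re = 1058 * 2.7 * 0.19 / 0.0066
Re = 542.754 / 0.0066
Re = 82235


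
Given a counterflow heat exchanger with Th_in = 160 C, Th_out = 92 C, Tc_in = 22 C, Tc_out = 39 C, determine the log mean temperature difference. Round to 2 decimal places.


dT1 = Th_in - Tc_out = 160 - 39 = 121
dT2 = Th_out - Tc_in = 92 - 22 = 70
LMTD = (dT1 - dT2) / ln(dT1/dT2)
LMTD = (121 - 70) / ln(121/70)
LMTD = 93.19 K


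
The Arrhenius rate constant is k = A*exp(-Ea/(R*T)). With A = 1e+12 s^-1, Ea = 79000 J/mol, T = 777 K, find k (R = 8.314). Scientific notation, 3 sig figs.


k = A * exp(-Ea/(R*T))
k = 1e+12 * exp(-79000 / (8.314 * 777))
k = 1e+12 * exp(-12.229144)
k = 4.89e+06


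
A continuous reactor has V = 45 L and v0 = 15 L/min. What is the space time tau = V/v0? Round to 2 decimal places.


tau = V / v0
tau = 45 / 15
tau = 3.00 min


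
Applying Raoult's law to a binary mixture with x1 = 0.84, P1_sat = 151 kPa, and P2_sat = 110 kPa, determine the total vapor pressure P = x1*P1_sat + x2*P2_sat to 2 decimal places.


P = x1*P1_sat + x2*P2_sat
x2 = 1 - x1 = 1 - 0.84 = 0.16
P = 0.84*151 + 0.16*110
P = 126.84 + 17.6
P = 144.44 kPa


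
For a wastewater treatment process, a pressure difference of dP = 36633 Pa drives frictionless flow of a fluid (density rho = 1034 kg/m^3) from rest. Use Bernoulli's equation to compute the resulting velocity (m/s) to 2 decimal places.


v = sqrt(2*dP/rho)
v = sqrt(2*36633/1034)
v = sqrt(70.856867)
v = 8.42 m/s


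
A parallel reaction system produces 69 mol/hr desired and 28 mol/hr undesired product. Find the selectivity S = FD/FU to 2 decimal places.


S = desired product rate / undesired product rate
S = 69 / 28
S = 2.46


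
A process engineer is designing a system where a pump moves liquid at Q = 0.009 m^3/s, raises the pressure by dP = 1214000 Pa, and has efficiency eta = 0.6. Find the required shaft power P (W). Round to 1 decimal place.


P = Q * dP / eta
P = 0.009 * 1214000 / 0.6
P = 10926.0 / 0.6
P = 18210.0 W


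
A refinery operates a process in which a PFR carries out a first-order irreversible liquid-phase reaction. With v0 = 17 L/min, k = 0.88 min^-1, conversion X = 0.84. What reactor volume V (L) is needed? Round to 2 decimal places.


V = (v0/k) * ln(1/(1-X))
V = (17/0.88) * ln(1/(1-0.84))
V = 19.318182 * ln(6.25)
V = 19.318182 * 1.832581
V = 35.40 L


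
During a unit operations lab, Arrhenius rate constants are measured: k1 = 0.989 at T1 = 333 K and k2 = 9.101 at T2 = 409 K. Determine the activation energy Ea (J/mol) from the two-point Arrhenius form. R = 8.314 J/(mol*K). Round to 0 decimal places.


Ea = R * ln(k2/k1) / (1/T1 - 1/T2)
ln(k2/k1) = ln(9.101/0.989) = 2.2194452
1/T1 - 1/T2 = 1/333 - 1/409 = 0.000558015228
Ea = 8.314 * 2.2194452 / 0.000558015228
Ea = 33068 J/mol


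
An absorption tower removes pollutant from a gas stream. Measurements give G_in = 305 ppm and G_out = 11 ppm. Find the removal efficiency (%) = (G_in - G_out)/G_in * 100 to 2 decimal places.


Efficiency = (G_in - G_out) / G_in * 100%
Efficiency = (305 - 11) / 305 * 100
Efficiency = 294 / 305 * 100
Efficiency = 96.39%


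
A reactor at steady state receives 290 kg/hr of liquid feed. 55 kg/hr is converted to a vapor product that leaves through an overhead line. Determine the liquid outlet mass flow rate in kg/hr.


Steady-state mass balance on the main outlet: F_out = F_in - F_removed
F_out = 290 - 55
F_out = 235 kg/hr


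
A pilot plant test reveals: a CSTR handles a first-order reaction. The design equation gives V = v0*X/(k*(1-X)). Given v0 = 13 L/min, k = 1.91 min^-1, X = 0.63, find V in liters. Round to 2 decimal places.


V = v0 * X / (k * (1 - X))
V = 13 * 0.63 / (1.91 * (1 - 0.63))
V = 8.19 / (1.91 * 0.37)
V = 8.19 / 0.7067
V = 11.59 L


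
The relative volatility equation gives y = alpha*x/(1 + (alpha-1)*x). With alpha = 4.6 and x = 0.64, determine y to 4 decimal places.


y = alpha*x / (1 + (alpha-1)*x)
y = 4.6*0.64 / (1 + (4.6-1)*0.64)
y = 2.944 / (1 + 2.304)
y = 2.944 / 3.304
y = 0.8910


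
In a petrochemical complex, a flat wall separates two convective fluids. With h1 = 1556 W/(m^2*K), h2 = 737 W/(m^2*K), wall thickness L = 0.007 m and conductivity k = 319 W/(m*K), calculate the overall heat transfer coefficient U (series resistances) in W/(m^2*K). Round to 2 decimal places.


1/U = 1/h1 + L/k + 1/h2
1/U = 1/1556 + 0.007/319 + 1/737
1/U = 0.0006426735 + 2.19436e-05 + 0.0013568521
1/U = 0.0020214692
U = 494.69 W/(m^2*K)


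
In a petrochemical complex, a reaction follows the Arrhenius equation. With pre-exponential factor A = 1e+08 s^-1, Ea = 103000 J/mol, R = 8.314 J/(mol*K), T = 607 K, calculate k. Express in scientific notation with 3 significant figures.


k = A * exp(-Ea/(R*T))
k = 1e+08 * exp(-103000 / (8.314 * 607))
k = 1e+08 * exp(-20.409789)
k = 1.37e-01


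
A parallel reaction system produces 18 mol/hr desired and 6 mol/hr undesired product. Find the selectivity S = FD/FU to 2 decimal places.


S = desired product rate / undesired product rate
S = 18 / 6
S = 3.00


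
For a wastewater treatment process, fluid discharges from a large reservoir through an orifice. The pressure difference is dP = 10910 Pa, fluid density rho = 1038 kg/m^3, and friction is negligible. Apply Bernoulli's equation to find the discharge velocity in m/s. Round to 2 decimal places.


v = sqrt(2*dP/rho)
v = sqrt(2*10910/1038)
v = sqrt(21.021195)
v = 4.58 m/s


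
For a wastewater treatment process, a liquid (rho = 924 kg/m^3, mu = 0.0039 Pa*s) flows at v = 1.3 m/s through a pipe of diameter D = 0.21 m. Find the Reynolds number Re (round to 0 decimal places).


Re = rho * v * D / mu
Re = 924 * 1.3 * 0.21 / 0.0039
Re = 252.252 / 0.0039
Re = 64680


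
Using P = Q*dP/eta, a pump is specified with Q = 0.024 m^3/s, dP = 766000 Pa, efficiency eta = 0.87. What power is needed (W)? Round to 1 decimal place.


P = Q * dP / eta
P = 0.024 * 766000 / 0.87
P = 18384.0 / 0.87
P = 21131.0 W


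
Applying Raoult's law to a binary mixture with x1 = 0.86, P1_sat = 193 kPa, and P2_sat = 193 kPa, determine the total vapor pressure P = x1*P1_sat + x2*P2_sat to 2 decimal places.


P = x1*P1_sat + x2*P2_sat
x2 = 1 - x1 = 1 - 0.86 = 0.14
P = 0.86*193 + 0.14*193
P = 165.98 + 27.02
P = 193.00 kPa


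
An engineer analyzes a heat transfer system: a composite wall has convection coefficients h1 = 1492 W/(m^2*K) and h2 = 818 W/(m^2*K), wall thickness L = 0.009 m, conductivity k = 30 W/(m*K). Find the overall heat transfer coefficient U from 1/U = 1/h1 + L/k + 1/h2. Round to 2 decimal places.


1/U = 1/h1 + L/k + 1/h2
1/U = 1/1492 + 0.009/30 + 1/818
1/U = 0.0006702413 + 0.0003 + 0.0012224939
1/U = 0.0021927352
U = 456.05 W/(m^2*K)


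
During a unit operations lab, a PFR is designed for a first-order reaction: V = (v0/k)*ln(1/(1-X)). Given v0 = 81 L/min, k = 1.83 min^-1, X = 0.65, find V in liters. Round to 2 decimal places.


V = (v0/k) * ln(1/(1-X))
V = (81/1.83) * ln(1/(1-0.65))
V = 44.262295 * ln(2.857143)
V = 44.262295 * 1.049822
V = 46.47 L


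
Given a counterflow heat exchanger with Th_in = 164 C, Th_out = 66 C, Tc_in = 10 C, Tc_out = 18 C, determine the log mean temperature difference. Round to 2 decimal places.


dT1 = Th_in - Tc_out = 164 - 18 = 146
dT2 = Th_out - Tc_in = 66 - 10 = 56
LMTD = (dT1 - dT2) / ln(dT1/dT2)
LMTD = (146 - 56) / ln(146/56)
LMTD = 93.92 K


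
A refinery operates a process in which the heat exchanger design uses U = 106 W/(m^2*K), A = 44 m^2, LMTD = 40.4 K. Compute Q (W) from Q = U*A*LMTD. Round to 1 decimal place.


Q = U * A * LMTD
Q = 106 * 44 * 40.4
Q = 188425.6 W


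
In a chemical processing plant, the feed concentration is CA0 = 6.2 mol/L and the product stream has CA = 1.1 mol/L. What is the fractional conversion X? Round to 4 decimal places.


X = (CA0 - CA) / CA0
X = (6.2 - 1.1) / 6.2
X = 5.1 / 6.2
X = 0.8226


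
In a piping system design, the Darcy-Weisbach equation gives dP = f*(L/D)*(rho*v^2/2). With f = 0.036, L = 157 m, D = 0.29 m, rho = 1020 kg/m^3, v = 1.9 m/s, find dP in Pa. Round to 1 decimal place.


dP = f * (L/D) * (rho*v^2/2)
dP = 0.036 * (157/0.29) * (1020*1.9^2/2)
L/D = 541.37931034
rho*v^2/2 = 1020*3.61/2 = 1841.1
dP = 0.036 * 541.37931034 * 1841.1
dP = 35882.4 Pa


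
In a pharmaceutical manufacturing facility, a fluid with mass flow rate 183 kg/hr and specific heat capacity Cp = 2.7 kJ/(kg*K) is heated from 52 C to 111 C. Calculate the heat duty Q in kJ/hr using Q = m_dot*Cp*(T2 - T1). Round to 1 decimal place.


Q = m_dot * Cp * (T2 - T1)
Q = 183 * 2.7 * (111 - 52)
Q = 183 * 2.7 * 59
Q = 29151.9 kJ/hr


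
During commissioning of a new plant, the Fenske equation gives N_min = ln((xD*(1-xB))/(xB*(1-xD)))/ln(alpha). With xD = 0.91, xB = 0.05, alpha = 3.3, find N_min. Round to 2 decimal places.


N_min = ln((xD*(1-xB))/(xB*(1-xD))) / ln(alpha)
Numerator inside ln: 0.8645 / 0.0045 = 192.111111
ln(192.111111) = 5.258074
ln(alpha) = ln(3.3) = 1.193922
N_min = 5.258074 / 1.193922 = 4.40


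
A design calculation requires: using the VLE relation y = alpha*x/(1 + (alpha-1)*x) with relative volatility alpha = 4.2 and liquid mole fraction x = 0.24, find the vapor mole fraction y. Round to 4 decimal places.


y = alpha*x / (1 + (alpha-1)*x)
y = 4.2*0.24 / (1 + (4.2-1)*0.24)
y = 1.008 / (1 + 0.768)
y = 1.008 / 1.768
y = 0.5701


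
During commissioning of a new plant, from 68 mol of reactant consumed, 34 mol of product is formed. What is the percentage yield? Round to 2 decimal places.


Yield = (moles product / moles consumed) * 100%
Yield = (34 / 68) * 100
Yield = 0.5 * 100
Yield = 50.00%


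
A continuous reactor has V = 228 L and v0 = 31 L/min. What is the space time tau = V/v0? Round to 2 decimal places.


tau = V / v0
tau = 228 / 31
tau = 7.35 min


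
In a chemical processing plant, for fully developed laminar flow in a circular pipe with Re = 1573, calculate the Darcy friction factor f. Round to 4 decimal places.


f = 64 / Re
f = 64 / 1573
f = 0.0407


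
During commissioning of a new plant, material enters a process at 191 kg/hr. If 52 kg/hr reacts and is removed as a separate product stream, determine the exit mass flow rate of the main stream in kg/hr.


Steady-state mass balance on the main outlet: F_out = F_in - F_removed
F_out = 191 - 52
F_out = 139 kg/hr


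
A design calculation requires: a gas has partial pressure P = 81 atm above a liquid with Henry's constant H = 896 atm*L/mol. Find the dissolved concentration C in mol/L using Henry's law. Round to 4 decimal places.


C = P / H
C = 81 / 896
C = 0.0904 mol/L


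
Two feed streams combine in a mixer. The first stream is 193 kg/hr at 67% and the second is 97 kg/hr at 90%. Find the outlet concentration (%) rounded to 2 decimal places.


Mass balance on solute: F1*x1 + F2*x2 = F3*x3
F3 = F1 + F2 = 193 + 97 = 290 kg/hr
x3 = (F1*x1 + F2*x2)/F3
x3 = (193*0.67 + 97*0.9) / 290
x3 = 74.69%


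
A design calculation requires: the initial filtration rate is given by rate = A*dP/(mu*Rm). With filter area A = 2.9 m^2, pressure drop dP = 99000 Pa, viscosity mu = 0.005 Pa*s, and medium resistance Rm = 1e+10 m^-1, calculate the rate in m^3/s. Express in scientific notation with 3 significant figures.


rate = A * dP / (mu * Rm)
rate = 2.9 * 99000 / (0.005 * 1e+10)
rate = 287100.0 / 5.000e+07
rate = 5.74e-03 m^3/s


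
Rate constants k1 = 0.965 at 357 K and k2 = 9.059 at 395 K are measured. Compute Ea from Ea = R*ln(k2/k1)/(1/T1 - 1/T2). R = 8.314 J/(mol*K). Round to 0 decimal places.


Ea = R * ln(k2/k1) / (1/T1 - 1/T2)
ln(k2/k1) = ln(9.059/0.965) = 2.2393859
1/T1 - 1/T2 = 1/357 - 1/395 = 0.000269474879
Ea = 8.314 * 2.2393859 / 0.000269474879
Ea = 69091 J/mol


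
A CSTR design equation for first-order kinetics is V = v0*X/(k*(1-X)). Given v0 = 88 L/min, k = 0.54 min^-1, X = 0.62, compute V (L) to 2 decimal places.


V = v0 * X / (k * (1 - X))
V = 88 * 0.62 / (0.54 * (1 - 0.62))
V = 54.56 / (0.54 * 0.38)
V = 54.56 / 0.2052
V = 265.89 L


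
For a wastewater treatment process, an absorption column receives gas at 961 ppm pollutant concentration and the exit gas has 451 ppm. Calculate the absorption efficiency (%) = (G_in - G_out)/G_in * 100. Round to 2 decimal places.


Efficiency = (G_in - G_out) / G_in * 100%
Efficiency = (961 - 451) / 961 * 100
Efficiency = 510 / 961 * 100
Efficiency = 53.07%


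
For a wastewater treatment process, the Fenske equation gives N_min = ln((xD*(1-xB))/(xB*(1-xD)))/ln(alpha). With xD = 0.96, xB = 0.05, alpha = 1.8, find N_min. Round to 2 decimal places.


N_min = ln((xD*(1-xB))/(xB*(1-xD))) / ln(alpha)
Numerator inside ln: 0.912 / 0.002 = 456.0
ln(456.0) = 6.122493
ln(alpha) = ln(1.8) = 0.587787
N_min = 6.122493 / 0.587787 = 10.42


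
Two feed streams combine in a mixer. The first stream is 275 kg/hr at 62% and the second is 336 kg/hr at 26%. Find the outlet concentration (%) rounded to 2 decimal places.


Mass balance on solute: F1*x1 + F2*x2 = F3*x3
F3 = F1 + F2 = 275 + 336 = 611 kg/hr
x3 = (F1*x1 + F2*x2)/F3
x3 = (275*0.62 + 336*0.26) / 611
x3 = 42.20%


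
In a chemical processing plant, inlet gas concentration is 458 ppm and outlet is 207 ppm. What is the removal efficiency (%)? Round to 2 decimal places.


Efficiency = (G_in - G_out) / G_in * 100%
Efficiency = (458 - 207) / 458 * 100
Efficiency = 251 / 458 * 100
Efficiency = 54.80%


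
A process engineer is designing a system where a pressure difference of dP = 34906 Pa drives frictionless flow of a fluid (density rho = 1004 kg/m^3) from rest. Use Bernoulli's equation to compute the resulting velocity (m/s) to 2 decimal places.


v = sqrt(2*dP/rho)
v = sqrt(2*34906/1004)
v = sqrt(69.533865)
v = 8.34 m/s


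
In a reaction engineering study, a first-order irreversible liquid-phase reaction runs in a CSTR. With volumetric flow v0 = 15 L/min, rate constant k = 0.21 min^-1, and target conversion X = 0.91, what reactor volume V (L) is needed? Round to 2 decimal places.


V = v0 * X / (k * (1 - X))
V = 15 * 0.91 / (0.21 * (1 - 0.91))
V = 13.65 / (0.21 * 0.09)
V = 13.65 / 0.0189
V = 722.22 L


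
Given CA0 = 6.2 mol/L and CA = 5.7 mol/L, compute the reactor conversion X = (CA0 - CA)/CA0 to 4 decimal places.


X = (CA0 - CA) / CA0
X = (6.2 - 5.7) / 6.2
X = 0.5 / 6.2
X = 0.0806


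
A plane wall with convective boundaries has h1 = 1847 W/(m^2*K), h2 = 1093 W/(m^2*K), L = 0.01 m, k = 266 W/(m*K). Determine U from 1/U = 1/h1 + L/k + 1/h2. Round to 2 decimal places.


1/U = 1/h1 + L/k + 1/h2
1/U = 1/1847 + 0.01/266 + 1/1093
1/U = 0.0005414185 + 3.7594e-05 + 0.0009149131
1/U = 0.0014939256
U = 669.38 W/(m^2*K)


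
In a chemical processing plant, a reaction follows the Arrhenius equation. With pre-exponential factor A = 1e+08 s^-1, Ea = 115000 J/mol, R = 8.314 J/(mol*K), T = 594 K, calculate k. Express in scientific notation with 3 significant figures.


k = A * exp(-Ea/(R*T))
k = 1e+08 * exp(-115000 / (8.314 * 594))
k = 1e+08 * exp(-23.286348)
k = 7.71e-03
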